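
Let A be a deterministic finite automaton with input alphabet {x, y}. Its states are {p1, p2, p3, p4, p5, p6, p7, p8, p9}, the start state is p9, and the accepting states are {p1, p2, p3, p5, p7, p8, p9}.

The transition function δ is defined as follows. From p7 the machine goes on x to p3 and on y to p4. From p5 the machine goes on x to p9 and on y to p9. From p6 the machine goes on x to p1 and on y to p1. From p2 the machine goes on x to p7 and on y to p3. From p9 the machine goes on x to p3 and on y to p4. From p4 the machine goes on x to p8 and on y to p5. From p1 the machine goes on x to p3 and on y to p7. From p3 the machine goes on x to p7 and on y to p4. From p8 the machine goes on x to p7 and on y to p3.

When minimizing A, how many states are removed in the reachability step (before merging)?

No path from p9 leads to p1, p2, p6; the other 6 states are all reachable.

3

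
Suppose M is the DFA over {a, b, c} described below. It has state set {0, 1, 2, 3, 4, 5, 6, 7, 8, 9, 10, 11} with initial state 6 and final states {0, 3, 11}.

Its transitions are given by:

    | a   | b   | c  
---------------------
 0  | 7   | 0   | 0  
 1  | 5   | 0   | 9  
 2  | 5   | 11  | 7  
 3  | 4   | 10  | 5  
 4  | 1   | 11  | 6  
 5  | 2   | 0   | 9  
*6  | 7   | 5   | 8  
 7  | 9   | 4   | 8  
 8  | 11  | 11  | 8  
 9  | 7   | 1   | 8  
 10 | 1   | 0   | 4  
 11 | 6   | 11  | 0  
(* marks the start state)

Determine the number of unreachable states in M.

2

BFS from 6 reaches {0, 1, 2, 4, 5, 6, 7, 8, 9, 11}; the 2 state(s) 3, 10 are never visited.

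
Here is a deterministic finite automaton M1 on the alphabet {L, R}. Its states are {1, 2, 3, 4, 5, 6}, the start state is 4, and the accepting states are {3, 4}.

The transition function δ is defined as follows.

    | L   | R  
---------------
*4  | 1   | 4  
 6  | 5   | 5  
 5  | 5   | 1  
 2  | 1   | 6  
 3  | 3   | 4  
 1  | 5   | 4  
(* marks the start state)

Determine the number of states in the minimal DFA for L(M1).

3

First remove the unreachable states {2,3,6}; 3 states remain.
P0 = {4} | {1,5}.
Split {1,5} by δ(·,R) → {1} and {5}.
The partition is now stable with 3 blocks: {4} | {1} | {5}.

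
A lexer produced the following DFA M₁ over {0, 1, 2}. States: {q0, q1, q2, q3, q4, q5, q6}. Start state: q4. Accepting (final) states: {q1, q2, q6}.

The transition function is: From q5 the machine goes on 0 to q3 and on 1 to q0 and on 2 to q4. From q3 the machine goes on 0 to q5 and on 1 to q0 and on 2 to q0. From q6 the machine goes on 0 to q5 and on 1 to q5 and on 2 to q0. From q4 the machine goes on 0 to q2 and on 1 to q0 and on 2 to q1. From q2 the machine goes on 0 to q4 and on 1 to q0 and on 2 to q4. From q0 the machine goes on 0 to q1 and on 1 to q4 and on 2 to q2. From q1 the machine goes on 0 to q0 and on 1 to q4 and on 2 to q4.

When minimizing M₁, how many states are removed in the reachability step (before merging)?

3

Starting at q4 and following transitions, the reachable set is {q0, q1, q2, q4}. That leaves q3, q5, q6 unreachable — 3 in total.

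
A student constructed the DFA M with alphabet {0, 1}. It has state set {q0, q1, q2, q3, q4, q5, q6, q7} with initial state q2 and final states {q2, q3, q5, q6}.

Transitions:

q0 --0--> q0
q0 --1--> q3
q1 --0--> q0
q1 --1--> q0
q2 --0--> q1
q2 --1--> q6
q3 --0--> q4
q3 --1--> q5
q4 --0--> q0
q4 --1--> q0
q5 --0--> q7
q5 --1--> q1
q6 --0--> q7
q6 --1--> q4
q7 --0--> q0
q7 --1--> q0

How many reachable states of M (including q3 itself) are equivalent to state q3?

2

Initial partition by acceptance: {q2,q3,q5,q6} | {q0,q1,q4,q7}.
Refine {q2,q3,q5,q6} on symbol 1: members go to different blocks, giving {q2,q3} and {q5,q6}.
Split {q0,q1,q4,q7} by δ(·,1) → {q1,q4,q7} and {q0}.
The partition is now stable with 4 blocks: {q2,q3} | {q1,q4,q7} | {q5,q6} | {q0}.
State q3 belongs to the block {q2,q3}, which has 2 states.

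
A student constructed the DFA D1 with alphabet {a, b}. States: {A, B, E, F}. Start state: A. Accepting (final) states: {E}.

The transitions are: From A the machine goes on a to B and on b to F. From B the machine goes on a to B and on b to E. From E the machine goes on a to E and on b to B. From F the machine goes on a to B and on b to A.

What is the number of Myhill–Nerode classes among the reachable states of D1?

All states are reachable from the start state.
Start with accepting vs non-accepting: {E} | {A,B,F}.
Split {A,B,F} by δ(·,b) → {A,F} and {B}.
Stable partition: {E} | {A,F} | {B} — 3 equivalence classes.

3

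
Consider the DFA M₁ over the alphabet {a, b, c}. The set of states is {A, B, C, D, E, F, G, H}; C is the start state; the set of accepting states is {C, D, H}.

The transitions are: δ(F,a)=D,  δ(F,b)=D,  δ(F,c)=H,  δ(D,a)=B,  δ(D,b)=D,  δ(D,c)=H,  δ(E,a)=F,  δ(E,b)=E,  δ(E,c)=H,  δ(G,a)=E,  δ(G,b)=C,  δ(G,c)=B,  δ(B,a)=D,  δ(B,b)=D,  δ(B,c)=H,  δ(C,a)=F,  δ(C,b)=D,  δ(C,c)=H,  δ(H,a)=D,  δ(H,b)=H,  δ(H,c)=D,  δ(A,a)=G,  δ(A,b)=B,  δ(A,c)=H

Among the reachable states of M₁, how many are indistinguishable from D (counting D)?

2

First remove the unreachable states {A,E,G}; 5 states remain.
Initial partition by acceptance: {C,D,H} | {B,F}.
Refine {C,D,H} on symbol a: members go to different blocks, giving {C,D} and {H}.
No further refinement is possible. Final partition (3 blocks): {C,D} | {B,F} | {H}.
State D belongs to the block {C,D}, which has 2 states.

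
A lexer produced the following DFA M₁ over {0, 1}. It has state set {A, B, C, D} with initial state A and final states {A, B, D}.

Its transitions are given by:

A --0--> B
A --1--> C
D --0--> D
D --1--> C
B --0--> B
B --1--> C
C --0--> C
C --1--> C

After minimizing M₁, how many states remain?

States {D} cannot be reached from the start state, so discard them.
Initial partition by acceptance: {A,B} | {C}.
No further refinement is possible. Final partition (2 blocks): {A,B} | {C}.

2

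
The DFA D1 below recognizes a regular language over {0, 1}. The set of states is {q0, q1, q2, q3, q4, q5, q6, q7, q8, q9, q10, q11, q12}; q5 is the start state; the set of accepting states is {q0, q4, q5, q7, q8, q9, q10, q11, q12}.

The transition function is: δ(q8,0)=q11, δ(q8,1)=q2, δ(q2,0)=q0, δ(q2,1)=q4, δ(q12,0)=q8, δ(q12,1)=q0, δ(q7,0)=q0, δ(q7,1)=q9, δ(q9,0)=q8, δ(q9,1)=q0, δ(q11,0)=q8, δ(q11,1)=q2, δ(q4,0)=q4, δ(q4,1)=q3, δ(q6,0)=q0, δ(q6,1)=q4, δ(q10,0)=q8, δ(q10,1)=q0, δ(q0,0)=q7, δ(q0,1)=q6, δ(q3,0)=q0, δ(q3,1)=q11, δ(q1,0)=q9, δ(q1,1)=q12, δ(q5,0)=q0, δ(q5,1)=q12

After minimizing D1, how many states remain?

5

States {q1,q10} cannot be reached from the start state, so discard them.
Start with accepting vs non-accepting: {q0,q4,q5,q7,q8,q9,q11,q12} | {q2,q3,q6}.
Refine {q0,q4,q5,q7,q8,q9,q11,q12} on symbol 1: members go to different blocks, giving {q0,q4,q8,q11} and {q5,q7,q9,q12}.
On input 0, block {q0,q4,q8,q11} splits into {q4,q8,q11} and {q0}.
Refine {q5,q7,q9,q12} on symbol 0: members go to different blocks, giving {q5,q7} and {q9,q12}.
No further refinement is possible. Final partition (5 blocks): {q4,q8,q11} | {q2,q3,q6} | {q5,q7} | {q0} | {q9,q12}.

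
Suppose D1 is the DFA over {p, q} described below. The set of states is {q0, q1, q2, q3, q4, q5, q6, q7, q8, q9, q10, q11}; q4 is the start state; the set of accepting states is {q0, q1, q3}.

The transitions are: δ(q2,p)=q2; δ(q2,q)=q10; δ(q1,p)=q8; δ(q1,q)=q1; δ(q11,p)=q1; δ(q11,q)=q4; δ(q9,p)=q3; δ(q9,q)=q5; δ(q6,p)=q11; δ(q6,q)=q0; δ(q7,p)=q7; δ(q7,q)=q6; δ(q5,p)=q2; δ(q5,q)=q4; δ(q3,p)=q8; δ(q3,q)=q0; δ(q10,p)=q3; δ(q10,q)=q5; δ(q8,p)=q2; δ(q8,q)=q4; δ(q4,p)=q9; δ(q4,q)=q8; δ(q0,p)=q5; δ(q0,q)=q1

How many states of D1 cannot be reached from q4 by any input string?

3

Starting at q4 and following transitions, the reachable set is {q0, q1, q2, q3, q4, q5, q8, q9, q10}. That leaves q6, q7, q11 unreachable — 3 in total.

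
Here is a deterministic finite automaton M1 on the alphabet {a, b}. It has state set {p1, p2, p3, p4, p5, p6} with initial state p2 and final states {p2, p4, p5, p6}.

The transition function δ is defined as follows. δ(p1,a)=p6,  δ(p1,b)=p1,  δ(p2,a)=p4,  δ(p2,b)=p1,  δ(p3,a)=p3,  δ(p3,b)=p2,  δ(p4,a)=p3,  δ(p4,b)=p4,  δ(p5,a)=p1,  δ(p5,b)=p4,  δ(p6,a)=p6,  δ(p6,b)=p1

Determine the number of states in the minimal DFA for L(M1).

States {p5} cannot be reached from the start state, so discard them.
P0 = {p2,p4,p6} | {p1,p3}.
On input a, block {p2,p4,p6} splits into {p2,p6} and {p4}.
Split {p2,p6} by δ(·,a) → {p2} and {p6}.
Refine {p1,p3} on symbol a: members go to different blocks, giving {p1} and {p3}.
The partition is now stable with 5 blocks: {p2} | {p1} | {p4} | {p6} | {p3}.

5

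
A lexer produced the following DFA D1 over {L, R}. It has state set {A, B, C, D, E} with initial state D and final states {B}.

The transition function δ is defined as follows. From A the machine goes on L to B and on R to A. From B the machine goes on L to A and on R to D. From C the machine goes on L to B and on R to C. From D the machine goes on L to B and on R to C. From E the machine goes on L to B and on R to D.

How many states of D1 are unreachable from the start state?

1

No path from D leads to E; the other 4 states are all reachable.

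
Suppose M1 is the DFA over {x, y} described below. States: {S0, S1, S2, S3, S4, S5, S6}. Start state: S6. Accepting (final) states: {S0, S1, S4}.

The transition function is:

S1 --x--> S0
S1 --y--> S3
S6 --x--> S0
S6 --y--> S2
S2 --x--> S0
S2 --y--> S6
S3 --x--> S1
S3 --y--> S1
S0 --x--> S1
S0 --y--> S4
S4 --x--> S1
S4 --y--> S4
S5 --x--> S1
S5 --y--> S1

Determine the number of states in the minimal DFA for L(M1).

First remove the unreachable states {S5}; 6 states remain.
Start with accepting vs non-accepting: {S0,S1,S4} | {S2,S3,S6}.
On input y, block {S0,S1,S4} splits into {S0,S4} and {S1}.
Split {S2,S3,S6} by δ(·,x) → {S2,S6} and {S3}.
Stable partition: {S0,S4} | {S2,S6} | {S1} | {S3} — 4 equivalence classes.

4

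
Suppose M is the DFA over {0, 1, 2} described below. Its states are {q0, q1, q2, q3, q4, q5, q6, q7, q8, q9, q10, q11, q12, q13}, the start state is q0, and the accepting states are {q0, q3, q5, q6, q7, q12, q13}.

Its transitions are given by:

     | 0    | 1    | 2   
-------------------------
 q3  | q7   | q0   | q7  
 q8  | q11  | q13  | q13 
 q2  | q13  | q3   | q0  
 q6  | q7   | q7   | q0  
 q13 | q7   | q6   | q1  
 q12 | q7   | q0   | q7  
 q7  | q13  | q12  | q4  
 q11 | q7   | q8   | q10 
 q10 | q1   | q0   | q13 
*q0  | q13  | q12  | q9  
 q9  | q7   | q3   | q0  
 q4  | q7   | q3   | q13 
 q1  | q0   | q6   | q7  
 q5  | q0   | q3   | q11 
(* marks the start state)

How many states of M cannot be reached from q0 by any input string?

Starting at q0 and following transitions, the reachable set is {q0, q1, q3, q4, q6, q7, q9, q12, q13}. That leaves q2, q5, q8, q10, q11 unreachable — 5 in total.

5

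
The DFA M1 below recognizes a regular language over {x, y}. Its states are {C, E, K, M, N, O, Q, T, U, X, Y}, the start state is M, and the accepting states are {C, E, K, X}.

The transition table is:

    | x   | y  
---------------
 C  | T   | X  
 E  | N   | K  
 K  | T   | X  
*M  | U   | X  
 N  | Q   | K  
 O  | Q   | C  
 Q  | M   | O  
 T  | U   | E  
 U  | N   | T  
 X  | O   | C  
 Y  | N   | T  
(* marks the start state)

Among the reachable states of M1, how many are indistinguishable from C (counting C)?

Reachable states from the start: {C,E,K,M,N,O,Q,T,U,X}. Unreachable: {Y} — drop them.
Start with accepting vs non-accepting: {C,E,K,X} | {M,N,O,Q,T,U}.
Refine {M,N,O,Q,T,U} on symbol y: members go to different blocks, giving {M,N,O,T} and {Q,U}.
The partition is now stable with 3 blocks: {C,E,K,X} | {M,N,O,T} | {Q,U}.
State C belongs to the block {C,E,K,X}, which has 4 states.

4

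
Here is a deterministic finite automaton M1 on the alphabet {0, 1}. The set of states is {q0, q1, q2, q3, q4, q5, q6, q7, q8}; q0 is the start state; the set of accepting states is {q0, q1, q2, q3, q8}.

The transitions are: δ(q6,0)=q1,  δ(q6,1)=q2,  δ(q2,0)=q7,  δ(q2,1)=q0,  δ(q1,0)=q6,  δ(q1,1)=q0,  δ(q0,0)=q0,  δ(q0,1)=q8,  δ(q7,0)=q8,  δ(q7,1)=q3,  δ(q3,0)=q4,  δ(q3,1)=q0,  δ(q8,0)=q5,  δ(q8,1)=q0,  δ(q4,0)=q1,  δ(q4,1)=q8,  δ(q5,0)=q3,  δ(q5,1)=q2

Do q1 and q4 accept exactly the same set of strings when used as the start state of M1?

All states are reachable from the start state.
Initial partition by acceptance: {q0,q1,q2,q3,q8} | {q4,q5,q6,q7}.
On input 0, block {q0,q1,q2,q3,q8} splits into {q1,q2,q3,q8} and {q0}.
Stable partition: {q1,q2,q3,q8} | {q4,q5,q6,q7} | {q0} — 3 equivalence classes.
q1 and q4 end up in different blocks, so they are distinguishable. For instance, the string 'ε' is accepted from only q1.

No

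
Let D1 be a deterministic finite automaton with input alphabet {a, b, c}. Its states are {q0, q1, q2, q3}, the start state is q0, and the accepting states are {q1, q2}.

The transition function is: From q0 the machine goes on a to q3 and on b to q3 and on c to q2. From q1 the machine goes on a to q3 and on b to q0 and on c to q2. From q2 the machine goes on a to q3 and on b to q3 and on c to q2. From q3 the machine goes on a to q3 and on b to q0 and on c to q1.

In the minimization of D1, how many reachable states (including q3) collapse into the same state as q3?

2

All states are reachable from the start state.
Start with accepting vs non-accepting: {q1,q2} | {q0,q3}.
Stable partition: {q1,q2} | {q0,q3} — 2 equivalence classes.
State q3 belongs to the block {q0,q3}, which has 2 states.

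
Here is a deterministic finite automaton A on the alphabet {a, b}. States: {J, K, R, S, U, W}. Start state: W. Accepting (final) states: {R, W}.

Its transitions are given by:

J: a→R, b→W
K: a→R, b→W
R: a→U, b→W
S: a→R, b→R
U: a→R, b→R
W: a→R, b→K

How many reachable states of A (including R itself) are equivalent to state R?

Reachable states from the start: {K,R,U,W}. Unreachable: {J,S} — drop them.
P0 = {R,W} | {K,U}.
Refine {R,W} on symbol a: members go to different blocks, giving {W} and {R}.
On input b, block {K,U} splits into {K} and {U}.
No further refinement is possible. Final partition (4 blocks): {W} | {K} | {R} | {U}.
State R belongs to the block {R}, which has 1 states.

1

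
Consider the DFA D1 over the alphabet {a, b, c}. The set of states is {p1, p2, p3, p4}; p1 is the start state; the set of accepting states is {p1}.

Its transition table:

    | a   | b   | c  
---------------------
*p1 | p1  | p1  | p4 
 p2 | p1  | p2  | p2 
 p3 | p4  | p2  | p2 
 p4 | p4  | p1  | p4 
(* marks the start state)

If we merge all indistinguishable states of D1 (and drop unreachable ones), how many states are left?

2

First remove the unreachable states {p2,p3}; 2 states remain.
Initial partition by acceptance: {p1} | {p4}.
Stable partition: {p1} | {p4} — 2 equivalence classes.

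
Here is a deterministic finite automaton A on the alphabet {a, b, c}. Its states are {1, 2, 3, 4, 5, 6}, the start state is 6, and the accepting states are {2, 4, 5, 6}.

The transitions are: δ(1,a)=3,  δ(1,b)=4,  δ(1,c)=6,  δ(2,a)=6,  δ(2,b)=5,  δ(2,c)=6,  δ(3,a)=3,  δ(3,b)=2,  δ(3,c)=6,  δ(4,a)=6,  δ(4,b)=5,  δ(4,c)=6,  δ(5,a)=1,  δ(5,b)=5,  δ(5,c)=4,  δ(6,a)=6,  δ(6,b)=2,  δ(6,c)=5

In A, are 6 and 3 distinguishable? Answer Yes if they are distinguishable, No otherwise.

All states are reachable from the start state.
Initial partition by acceptance: {2,4,5,6} | {1,3}.
On input a, block {2,4,5,6} splits into {2,4,6} and {5}.
Refine {2,4,6} on symbol b: members go to different blocks, giving {2,4} and {6}.
Stable partition: {2,4} | {1,3} | {5} | {6} — 4 equivalence classes.
6 and 3 end up in different blocks, so they are distinguishable. For instance, the string 'ε' is accepted from only 6.

Yes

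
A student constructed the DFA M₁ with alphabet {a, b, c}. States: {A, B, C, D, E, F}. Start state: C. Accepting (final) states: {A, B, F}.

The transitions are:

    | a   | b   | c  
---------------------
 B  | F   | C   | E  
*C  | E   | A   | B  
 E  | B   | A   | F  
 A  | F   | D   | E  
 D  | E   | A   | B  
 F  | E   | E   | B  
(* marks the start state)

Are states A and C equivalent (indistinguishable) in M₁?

No

All states are reachable from the start state.
Start with accepting vs non-accepting: {A,B,F} | {C,D,E}.
Split {A,B,F} by δ(·,a) → {A,B} and {F}.
On input a, block {C,D,E} splits into {C,D} and {E}.
No further refinement is possible. Final partition (4 blocks): {A,B} | {C,D} | {F} | {E}.
A and C end up in different blocks, so they are distinguishable. For instance, the string 'ε' is accepted from only A.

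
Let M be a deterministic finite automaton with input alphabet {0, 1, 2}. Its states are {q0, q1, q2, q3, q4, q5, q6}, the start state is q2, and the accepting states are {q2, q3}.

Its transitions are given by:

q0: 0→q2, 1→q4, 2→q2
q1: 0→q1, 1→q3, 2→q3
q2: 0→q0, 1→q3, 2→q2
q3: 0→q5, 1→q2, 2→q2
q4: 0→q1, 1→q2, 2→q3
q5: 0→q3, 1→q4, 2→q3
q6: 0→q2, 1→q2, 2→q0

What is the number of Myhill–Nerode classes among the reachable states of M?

Reachable states from the start: {q0,q1,q2,q3,q4,q5}. Unreachable: {q6} — drop them.
Initial partition by acceptance: {q2,q3} | {q0,q1,q4,q5}.
Refine {q0,q1,q4,q5} on symbol 0: members go to different blocks, giving {q0,q5} and {q1,q4}.
Stable partition: {q2,q3} | {q0,q5} | {q1,q4} — 3 equivalence classes.

3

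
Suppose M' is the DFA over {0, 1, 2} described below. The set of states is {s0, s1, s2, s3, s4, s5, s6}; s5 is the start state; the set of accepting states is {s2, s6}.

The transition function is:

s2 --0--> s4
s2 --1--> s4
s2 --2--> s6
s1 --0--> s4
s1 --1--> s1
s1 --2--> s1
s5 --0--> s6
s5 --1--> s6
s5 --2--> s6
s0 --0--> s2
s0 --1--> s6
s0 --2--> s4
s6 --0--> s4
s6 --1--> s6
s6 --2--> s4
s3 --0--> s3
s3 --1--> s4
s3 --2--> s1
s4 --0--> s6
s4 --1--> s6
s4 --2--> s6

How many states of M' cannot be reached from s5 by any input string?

Starting at s5 and following transitions, the reachable set is {s4, s5, s6}. That leaves s0, s1, s2, s3 unreachable — 4 in total.

4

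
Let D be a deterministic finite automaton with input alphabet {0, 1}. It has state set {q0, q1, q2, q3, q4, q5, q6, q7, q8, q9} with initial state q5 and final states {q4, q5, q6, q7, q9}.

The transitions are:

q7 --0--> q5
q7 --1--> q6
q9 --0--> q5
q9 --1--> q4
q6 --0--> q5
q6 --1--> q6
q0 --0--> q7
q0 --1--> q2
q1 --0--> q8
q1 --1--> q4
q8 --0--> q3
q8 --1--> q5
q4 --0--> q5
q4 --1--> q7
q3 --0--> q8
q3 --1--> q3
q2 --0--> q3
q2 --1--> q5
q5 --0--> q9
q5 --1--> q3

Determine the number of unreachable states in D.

Starting at q5 and following transitions, the reachable set is {q3, q4, q5, q6, q7, q8, q9}. That leaves q0, q1, q2 unreachable — 3 in total.

3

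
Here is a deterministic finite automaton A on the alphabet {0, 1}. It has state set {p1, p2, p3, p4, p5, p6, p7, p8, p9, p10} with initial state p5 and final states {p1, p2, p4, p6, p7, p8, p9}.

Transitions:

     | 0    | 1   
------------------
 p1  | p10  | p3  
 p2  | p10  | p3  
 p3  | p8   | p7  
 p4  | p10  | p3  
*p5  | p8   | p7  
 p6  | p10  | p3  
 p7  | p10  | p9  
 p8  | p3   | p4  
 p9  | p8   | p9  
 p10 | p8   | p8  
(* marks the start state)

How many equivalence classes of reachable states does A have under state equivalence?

First remove the unreachable states {p1,p2,p6}; 7 states remain.
Initial partition by acceptance: {p4,p7,p8,p9} | {p3,p5,p10}.
On input 0, block {p4,p7,p8,p9} splits into {p4,p7,p8} and {p9}.
On input 1, block {p4,p7,p8} splits into {p4} and {p7} and {p8}.
Split {p3,p5,p10} by δ(·,1) → {p3,p5} and {p10}.
No further refinement is possible. Final partition (6 blocks): {p4} | {p3,p5} | {p9} | {p7} | {p8} | {p10}.

6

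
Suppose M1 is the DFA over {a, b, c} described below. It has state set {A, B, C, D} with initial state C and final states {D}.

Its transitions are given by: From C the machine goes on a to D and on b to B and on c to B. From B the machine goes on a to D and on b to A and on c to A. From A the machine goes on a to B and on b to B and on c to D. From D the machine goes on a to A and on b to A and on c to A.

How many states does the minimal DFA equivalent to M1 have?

4

Start with accepting vs non-accepting: {D} | {A,B,C}.
Refine {A,B,C} on symbol a: members go to different blocks, giving {B,C} and {A}.
On input b, block {B,C} splits into {B} and {C}.
Stable partition: {D} | {B} | {A} | {C} — 4 equivalence classes.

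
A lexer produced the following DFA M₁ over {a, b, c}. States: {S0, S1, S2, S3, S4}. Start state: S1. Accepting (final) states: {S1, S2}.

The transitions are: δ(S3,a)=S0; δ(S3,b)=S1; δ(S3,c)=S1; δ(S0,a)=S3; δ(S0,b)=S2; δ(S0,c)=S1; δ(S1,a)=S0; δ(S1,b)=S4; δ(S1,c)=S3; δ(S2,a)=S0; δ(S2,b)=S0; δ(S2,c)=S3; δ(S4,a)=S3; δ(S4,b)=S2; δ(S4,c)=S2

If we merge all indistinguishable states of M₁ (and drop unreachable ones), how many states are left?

2

Every state is reachable, so we keep all 5.
Start with accepting vs non-accepting: {S1,S2} | {S0,S3,S4}.
The partition is now stable with 2 blocks: {S1,S2} | {S0,S3,S4}.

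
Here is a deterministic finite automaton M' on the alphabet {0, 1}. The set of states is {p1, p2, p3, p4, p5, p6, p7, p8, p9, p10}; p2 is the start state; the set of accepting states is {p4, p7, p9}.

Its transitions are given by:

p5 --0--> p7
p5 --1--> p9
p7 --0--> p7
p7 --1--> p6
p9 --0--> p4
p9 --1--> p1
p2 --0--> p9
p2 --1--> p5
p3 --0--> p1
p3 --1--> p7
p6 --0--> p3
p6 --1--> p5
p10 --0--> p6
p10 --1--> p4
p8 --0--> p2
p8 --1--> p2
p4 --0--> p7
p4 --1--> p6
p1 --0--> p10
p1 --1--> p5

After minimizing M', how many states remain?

5

States {p8} cannot be reached from the start state, so discard them.
Start with accepting vs non-accepting: {p4,p7,p9} | {p1,p2,p3,p5,p6,p10}.
On input 0, block {p1,p2,p3,p5,p6,p10} splits into {p1,p3,p6,p10} and {p2,p5}.
Split {p1,p3,p6,p10} by δ(·,1) → {p1,p6} and {p3,p10}.
Split {p2,p5} by δ(·,1) → {p2} and {p5}.
No further refinement is possible. Final partition (5 blocks): {p4,p7,p9} | {p1,p6} | {p2} | {p3,p10} | {p5}.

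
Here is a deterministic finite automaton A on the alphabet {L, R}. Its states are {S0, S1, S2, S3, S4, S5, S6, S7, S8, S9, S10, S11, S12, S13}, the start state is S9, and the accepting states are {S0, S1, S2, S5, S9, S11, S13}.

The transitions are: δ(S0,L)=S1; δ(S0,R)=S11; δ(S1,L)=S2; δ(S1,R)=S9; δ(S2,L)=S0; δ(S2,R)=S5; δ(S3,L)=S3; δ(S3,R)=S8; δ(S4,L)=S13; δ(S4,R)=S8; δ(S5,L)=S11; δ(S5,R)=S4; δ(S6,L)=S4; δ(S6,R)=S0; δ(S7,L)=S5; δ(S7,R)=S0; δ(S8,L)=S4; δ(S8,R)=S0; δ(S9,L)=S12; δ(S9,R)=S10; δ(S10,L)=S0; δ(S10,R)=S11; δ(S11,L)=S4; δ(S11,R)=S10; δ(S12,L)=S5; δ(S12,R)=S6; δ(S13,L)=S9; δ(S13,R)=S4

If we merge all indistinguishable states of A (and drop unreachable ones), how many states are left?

Reachable states from the start: {S0,S1,S2,S4,S5,S6,S8,S9,S10,S11,S12,S13}. Unreachable: {S3,S7} — drop them.
P0 = {S0,S1,S2,S5,S9,S11,S13} | {S4,S6,S8,S10,S12}.
Refine {S0,S1,S2,S5,S9,S11,S13} on symbol L: members go to different blocks, giving {S0,S1,S2,S5,S13} and {S9,S11}.
Refine {S0,S1,S2,S5,S13} on symbol L: members go to different blocks, giving {S0,S1,S2} and {S5,S13}.
On input R, block {S0,S1,S2} splits into {S0,S1} and {S2}.
Split {S0,S1} by δ(·,L) → {S0} and {S1}.
Refine {S4,S6,S8,S10,S12} on symbol L: members go to different blocks, giving {S4,S12} and {S6,S8} and {S10}.
Stable partition: {S0} | {S4,S12} | {S9,S11} | {S5,S13} | {S2} | {S1} | {S6,S8} | {S10} — 8 equivalence classes.

8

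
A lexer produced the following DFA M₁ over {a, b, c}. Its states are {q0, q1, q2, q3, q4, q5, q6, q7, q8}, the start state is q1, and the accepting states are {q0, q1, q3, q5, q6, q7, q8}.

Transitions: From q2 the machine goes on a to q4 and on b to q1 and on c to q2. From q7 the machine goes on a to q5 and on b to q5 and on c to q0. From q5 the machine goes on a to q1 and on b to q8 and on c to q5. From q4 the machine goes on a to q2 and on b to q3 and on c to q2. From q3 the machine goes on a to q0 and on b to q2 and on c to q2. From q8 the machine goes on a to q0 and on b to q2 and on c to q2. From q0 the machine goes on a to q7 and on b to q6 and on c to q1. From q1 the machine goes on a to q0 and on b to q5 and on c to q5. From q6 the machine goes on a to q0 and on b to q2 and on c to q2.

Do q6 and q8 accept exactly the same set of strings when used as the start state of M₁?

Yes

Every state is reachable, so we keep all 9.
Initial partition by acceptance: {q0,q1,q3,q5,q6,q7,q8} | {q2,q4}.
Refine {q0,q1,q3,q5,q6,q7,q8} on symbol b: members go to different blocks, giving {q0,q1,q5,q7} and {q3,q6,q8}.
On input b, block {q0,q1,q5,q7} splits into {q0,q5} and {q1,q7}.
On input c, block {q0,q5} splits into {q0} and {q5}.
Split {q2,q4} by δ(·,b) → {q2} and {q4}.
Split {q1,q7} by δ(·,a) → {q1} and {q7}.
Stable partition: {q0} | {q2} | {q3,q6,q8} | {q1} | {q5} | {q4} | {q7} — 7 equivalence classes.
q6 and q8 lie in the same block of the stable partition, so they are equivalent — no string distinguishes them.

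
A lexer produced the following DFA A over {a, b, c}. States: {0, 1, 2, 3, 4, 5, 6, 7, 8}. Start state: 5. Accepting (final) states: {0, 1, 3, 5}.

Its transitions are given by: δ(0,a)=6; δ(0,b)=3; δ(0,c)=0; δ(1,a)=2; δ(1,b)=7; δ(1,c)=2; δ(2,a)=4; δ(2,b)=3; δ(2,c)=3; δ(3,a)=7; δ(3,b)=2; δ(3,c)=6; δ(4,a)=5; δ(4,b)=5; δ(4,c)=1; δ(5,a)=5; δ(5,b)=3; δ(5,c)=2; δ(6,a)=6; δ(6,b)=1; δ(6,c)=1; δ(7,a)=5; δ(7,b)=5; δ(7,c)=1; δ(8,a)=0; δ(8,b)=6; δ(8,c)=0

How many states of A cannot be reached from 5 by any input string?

BFS from 5 reaches {1, 2, 3, 4, 5, 6, 7}; the 2 state(s) 0, 8 are never visited.

2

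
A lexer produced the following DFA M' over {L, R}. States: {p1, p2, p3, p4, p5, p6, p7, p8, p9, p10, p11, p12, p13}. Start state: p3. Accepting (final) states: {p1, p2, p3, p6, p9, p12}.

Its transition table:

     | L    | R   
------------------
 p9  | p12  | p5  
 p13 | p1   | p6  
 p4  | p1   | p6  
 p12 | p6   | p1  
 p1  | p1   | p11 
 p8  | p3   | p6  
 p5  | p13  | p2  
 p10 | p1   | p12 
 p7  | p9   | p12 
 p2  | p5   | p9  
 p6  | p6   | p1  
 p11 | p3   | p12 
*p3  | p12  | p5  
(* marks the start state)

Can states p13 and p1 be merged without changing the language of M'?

No

States {p4,p7,p8,p10} cannot be reached from the start state, so discard them.
Start with accepting vs non-accepting: {p1,p2,p3,p6,p9,p12} | {p5,p11,p13}.
Refine {p1,p2,p3,p6,p9,p12} on symbol L: members go to different blocks, giving {p1,p3,p6,p9,p12} and {p2}.
Refine {p1,p3,p6,p9,p12} on symbol R: members go to different blocks, giving {p1,p3,p9} and {p6,p12}.
Refine {p1,p3,p9} on symbol L: members go to different blocks, giving {p3,p9} and {p1}.
Refine {p5,p11,p13} on symbol L: members go to different blocks, giving {p5} and {p11} and {p13}.
No further refinement is possible. Final partition (7 blocks): {p3,p9} | {p5} | {p2} | {p6,p12} | {p1} | {p11} | {p13}.
p13 and p1 end up in different blocks, so they are distinguishable. For instance, the string 'ε' is accepted from only p1.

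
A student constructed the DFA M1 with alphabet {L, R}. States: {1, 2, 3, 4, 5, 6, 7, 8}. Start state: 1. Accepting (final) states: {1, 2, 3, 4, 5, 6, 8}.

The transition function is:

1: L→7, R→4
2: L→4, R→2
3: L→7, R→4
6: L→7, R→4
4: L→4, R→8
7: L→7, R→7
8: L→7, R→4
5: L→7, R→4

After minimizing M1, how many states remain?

3

Reachable states from the start: {1,4,7,8}. Unreachable: {2,3,5,6} — drop them.
Start with accepting vs non-accepting: {1,4,8} | {7}.
Split {1,4,8} by δ(·,L) → {1,8} and {4}.
Stable partition: {1,8} | {7} | {4} — 3 equivalence classes.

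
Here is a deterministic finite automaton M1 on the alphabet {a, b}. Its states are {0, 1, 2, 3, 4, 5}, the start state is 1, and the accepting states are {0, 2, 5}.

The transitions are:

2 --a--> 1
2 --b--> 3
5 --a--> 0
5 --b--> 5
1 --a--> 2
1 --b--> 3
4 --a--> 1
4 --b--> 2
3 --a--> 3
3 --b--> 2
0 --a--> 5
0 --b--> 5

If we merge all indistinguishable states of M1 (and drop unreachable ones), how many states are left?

3

States {0,4,5} cannot be reached from the start state, so discard them.
Initial partition by acceptance: {2} | {1,3}.
Split {1,3} by δ(·,a) → {1} and {3}.
No further refinement is possible. Final partition (3 blocks): {2} | {1} | {3}.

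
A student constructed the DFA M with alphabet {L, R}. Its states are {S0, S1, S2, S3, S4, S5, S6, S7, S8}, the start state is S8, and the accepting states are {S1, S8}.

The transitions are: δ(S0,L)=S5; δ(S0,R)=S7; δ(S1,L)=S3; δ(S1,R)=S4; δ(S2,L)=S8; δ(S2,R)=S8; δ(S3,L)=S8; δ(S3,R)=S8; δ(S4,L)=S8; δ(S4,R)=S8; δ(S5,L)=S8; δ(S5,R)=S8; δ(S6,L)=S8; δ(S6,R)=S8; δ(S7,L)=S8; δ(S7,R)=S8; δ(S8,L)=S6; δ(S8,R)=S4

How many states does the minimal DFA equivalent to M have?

First remove the unreachable states {S0,S1,S2,S3,S5,S7}; 3 states remain.
P0 = {S8} | {S4,S6}.
No further refinement is possible. Final partition (2 blocks): {S8} | {S4,S6}.

2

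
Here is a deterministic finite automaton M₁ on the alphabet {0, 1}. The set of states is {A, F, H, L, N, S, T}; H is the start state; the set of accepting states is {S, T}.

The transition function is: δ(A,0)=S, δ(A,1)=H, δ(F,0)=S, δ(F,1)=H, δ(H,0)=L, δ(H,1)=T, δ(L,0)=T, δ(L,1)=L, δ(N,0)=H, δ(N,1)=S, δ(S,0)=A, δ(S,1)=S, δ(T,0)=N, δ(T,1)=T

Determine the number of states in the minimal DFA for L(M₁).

6

First remove the unreachable states {F}; 6 states remain.
Initial partition by acceptance: {S,T} | {A,H,L,N}.
Refine {A,H,L,N} on symbol 0: members go to different blocks, giving {H,N} and {A,L}.
Refine {S,T} on symbol 0: members go to different blocks, giving {S} and {T}.
Split {H,N} by δ(·,0) → {N} and {H}.
Split {A,L} by δ(·,0) → {L} and {A}.
No further refinement is possible. Final partition (6 blocks): {S} | {N} | {L} | {T} | {H} | {A}.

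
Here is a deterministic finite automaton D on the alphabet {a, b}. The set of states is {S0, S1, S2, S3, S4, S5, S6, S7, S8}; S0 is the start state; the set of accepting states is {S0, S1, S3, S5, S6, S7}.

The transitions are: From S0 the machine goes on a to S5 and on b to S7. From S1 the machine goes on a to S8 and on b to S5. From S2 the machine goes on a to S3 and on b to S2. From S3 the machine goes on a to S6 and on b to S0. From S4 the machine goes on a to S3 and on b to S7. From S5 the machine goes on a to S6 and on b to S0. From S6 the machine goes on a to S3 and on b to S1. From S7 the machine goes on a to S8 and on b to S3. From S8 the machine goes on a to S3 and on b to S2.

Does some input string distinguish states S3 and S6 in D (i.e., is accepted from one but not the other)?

States {S4} cannot be reached from the start state, so discard them.
P0 = {S0,S1,S3,S5,S6,S7} | {S2,S8}.
On input a, block {S0,S1,S3,S5,S6,S7} splits into {S0,S3,S5,S6} and {S1,S7}.
On input b, block {S0,S3,S5,S6} splits into {S0,S6} and {S3,S5}.
The partition is now stable with 4 blocks: {S0,S6} | {S2,S8} | {S1,S7} | {S3,S5}.
S3 and S6 end up in different blocks, so they are distinguishable. For instance, the string 'ba' is accepted from only S3.

Yes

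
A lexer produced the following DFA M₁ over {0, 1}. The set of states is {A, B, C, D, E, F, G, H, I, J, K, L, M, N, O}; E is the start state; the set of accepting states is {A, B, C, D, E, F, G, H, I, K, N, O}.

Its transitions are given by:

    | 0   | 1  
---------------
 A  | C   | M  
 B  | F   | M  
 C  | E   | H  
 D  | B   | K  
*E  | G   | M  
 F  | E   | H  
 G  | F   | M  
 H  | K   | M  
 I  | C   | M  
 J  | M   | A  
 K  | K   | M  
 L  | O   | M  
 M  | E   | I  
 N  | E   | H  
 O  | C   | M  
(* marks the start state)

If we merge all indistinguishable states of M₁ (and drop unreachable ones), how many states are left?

States {A,B,D,J,L,N,O} cannot be reached from the start state, so discard them.
Initial partition by acceptance: {C,E,F,G,H,I,K} | {M}.
On input 1, block {C,E,F,G,H,I,K} splits into {E,G,H,I,K} and {C,F}.
Refine {E,G,H,I,K} on symbol 0: members go to different blocks, giving {E,H,K} and {G,I}.
Split {E,H,K} by δ(·,0) → {H,K} and {E}.
No further refinement is possible. Final partition (5 blocks): {H,K} | {M} | {C,F} | {G,I} | {E}.

5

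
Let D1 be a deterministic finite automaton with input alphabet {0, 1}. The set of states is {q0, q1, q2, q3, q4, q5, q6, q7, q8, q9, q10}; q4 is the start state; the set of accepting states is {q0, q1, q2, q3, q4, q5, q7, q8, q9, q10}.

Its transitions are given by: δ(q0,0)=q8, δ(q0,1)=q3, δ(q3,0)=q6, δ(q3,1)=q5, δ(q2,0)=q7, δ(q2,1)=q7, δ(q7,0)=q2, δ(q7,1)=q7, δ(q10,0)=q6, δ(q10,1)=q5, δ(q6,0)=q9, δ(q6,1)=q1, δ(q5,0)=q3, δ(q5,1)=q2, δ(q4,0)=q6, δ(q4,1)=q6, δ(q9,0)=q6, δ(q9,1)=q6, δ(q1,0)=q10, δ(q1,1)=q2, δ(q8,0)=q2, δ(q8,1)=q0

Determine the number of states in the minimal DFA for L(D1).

First remove the unreachable states {q0,q8}; 9 states remain.
Initial partition by acceptance: {q1,q2,q3,q4,q5,q7,q9,q10} | {q6}.
Refine {q1,q2,q3,q4,q5,q7,q9,q10} on symbol 0: members go to different blocks, giving {q1,q2,q5,q7} and {q3,q4,q9,q10}.
On input 0, block {q1,q2,q5,q7} splits into {q1,q5} and {q2,q7}.
On input 1, block {q3,q4,q9,q10} splits into {q3,q10} and {q4,q9}.
The partition is now stable with 5 blocks: {q1,q5} | {q6} | {q3,q10} | {q2,q7} | {q4,q9}.

5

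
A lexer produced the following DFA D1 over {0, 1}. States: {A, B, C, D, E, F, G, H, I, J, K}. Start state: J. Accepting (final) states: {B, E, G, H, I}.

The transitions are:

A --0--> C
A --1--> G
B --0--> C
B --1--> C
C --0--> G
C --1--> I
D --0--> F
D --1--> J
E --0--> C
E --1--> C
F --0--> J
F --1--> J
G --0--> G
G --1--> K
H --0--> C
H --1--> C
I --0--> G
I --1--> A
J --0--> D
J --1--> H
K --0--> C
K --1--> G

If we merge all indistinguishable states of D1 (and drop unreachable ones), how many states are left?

7

First remove the unreachable states {B,E}; 9 states remain.
Initial partition by acceptance: {G,H,I} | {A,C,D,F,J,K}.
Split {G,H,I} by δ(·,0) → {G,I} and {H}.
Split {A,C,D,F,J,K} by δ(·,0) → {A,D,F,J,K} and {C}.
Split {A,D,F,J,K} by δ(·,0) → {D,F,J} and {A,K}.
On input 1, block {D,F,J} splits into {D,F} and {J}.
Refine {D,F} on symbol 0: members go to different blocks, giving {D} and {F}.
No further refinement is possible. Final partition (7 blocks): {G,I} | {D} | {H} | {C} | {A,K} | {J} | {F}.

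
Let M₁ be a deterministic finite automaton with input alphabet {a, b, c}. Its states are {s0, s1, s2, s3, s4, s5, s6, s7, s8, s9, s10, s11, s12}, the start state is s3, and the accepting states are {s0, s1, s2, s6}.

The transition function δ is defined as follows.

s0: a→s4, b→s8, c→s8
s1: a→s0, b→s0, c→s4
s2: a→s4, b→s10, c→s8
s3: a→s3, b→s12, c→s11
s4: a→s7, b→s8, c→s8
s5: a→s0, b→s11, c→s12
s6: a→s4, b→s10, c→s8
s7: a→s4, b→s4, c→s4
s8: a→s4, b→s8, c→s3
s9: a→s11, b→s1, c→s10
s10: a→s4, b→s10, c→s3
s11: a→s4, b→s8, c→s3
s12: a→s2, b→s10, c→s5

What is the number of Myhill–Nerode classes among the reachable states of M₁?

States {s1,s6,s9} cannot be reached from the start state, so discard them.
P0 = {s0,s2} | {s3,s4,s5,s7,s8,s10,s11,s12}.
Split {s3,s4,s5,s7,s8,s10,s11,s12} by δ(·,a) → {s3,s4,s7,s8,s10,s11} and {s5,s12}.
Refine {s3,s4,s7,s8,s10,s11} on symbol b: members go to different blocks, giving {s4,s7,s8,s10,s11} and {s3}.
On input c, block {s4,s7,s8,s10,s11} splits into {s8,s10,s11} and {s4,s7}.
Refine {s4,s7} on symbol b: members go to different blocks, giving {s4} and {s7}.
Stable partition: {s0,s2} | {s8,s10,s11} | {s5,s12} | {s3} | {s4} | {s7} — 6 equivalence classes.

6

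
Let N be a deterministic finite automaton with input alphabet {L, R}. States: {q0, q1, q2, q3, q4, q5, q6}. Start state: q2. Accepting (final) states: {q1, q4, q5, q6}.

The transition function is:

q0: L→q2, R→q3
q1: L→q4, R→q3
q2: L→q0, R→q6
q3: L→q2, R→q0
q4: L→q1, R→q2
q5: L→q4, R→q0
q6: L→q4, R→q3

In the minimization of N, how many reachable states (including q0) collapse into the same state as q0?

2

First remove the unreachable states {q5}; 6 states remain.
Start with accepting vs non-accepting: {q1,q4,q6} | {q0,q2,q3}.
Split {q0,q2,q3} by δ(·,R) → {q0,q3} and {q2}.
Refine {q1,q4,q6} on symbol R: members go to different blocks, giving {q1,q6} and {q4}.
Stable partition: {q1,q6} | {q0,q3} | {q2} | {q4} — 4 equivalence classes.
The equivalence class containing q0 is {q0,q3}, of size 2.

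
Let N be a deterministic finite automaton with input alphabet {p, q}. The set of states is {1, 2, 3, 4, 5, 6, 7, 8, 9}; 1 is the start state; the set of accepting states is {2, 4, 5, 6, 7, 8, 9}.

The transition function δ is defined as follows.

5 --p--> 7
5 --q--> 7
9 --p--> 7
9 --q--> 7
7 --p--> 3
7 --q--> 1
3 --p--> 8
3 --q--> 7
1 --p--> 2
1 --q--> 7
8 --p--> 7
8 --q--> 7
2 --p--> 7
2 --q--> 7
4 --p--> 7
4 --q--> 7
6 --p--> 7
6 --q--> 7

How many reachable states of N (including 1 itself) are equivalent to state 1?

Reachable states from the start: {1,2,3,7,8}. Unreachable: {4,5,6,9} — drop them.
Start with accepting vs non-accepting: {2,7,8} | {1,3}.
Refine {2,7,8} on symbol p: members go to different blocks, giving {2,8} and {7}.
Stable partition: {2,8} | {1,3} | {7} — 3 equivalence classes.
The equivalence class containing 1 is {1,3}, of size 2.

2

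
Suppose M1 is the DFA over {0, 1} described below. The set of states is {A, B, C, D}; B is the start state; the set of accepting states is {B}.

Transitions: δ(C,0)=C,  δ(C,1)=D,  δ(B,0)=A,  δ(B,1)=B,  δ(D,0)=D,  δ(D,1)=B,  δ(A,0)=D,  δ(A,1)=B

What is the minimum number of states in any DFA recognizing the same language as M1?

2

First remove the unreachable states {C}; 3 states remain.
Start with accepting vs non-accepting: {B} | {A,D}.
No further refinement is possible. Final partition (2 blocks): {B} | {A,D}.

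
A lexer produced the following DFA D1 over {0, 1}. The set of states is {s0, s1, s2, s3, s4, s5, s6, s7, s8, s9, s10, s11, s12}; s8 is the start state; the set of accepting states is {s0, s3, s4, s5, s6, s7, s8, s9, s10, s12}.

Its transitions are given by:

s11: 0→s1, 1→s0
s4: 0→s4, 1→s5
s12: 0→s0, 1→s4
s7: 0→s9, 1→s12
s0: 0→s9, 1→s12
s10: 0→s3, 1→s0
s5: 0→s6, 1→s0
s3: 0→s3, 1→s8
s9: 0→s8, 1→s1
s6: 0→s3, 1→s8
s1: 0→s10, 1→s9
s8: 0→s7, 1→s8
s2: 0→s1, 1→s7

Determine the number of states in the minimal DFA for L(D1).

8

States {s2,s11} cannot be reached from the start state, so discard them.
Start with accepting vs non-accepting: {s0,s3,s4,s5,s6,s7,s8,s9,s10,s12} | {s1}.
Refine {s0,s3,s4,s5,s6,s7,s8,s9,s10,s12} on symbol 1: members go to different blocks, giving {s0,s3,s4,s5,s6,s7,s8,s10,s12} and {s9}.
On input 0, block {s0,s3,s4,s5,s6,s7,s8,s10,s12} splits into {s3,s4,s5,s6,s8,s10,s12} and {s0,s7}.
Refine {s3,s4,s5,s6,s8,s10,s12} on symbol 0: members go to different blocks, giving {s3,s4,s5,s6,s10} and {s8,s12}.
Refine {s3,s4,s5,s6,s10} on symbol 1: members go to different blocks, giving {s3,s6} and {s5,s10} and {s4}.
Refine {s8,s12} on symbol 1: members go to different blocks, giving {s8} and {s12}.
No further refinement is possible. Final partition (8 blocks): {s3,s6} | {s1} | {s9} | {s0,s7} | {s8} | {s5,s10} | {s4} | {s12}.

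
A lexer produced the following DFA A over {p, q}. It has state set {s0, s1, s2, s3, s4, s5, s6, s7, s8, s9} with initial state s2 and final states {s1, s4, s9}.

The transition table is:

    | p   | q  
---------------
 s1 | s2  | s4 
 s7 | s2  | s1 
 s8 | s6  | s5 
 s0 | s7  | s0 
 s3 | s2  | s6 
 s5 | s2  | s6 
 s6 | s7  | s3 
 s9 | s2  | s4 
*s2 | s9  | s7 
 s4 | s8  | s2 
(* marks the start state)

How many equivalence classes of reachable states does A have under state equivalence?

7

Reachable states from the start: {s1,s2,s3,s4,s5,s6,s7,s8,s9}. Unreachable: {s0} — drop them.
Initial partition by acceptance: {s1,s4,s9} | {s2,s3,s5,s6,s7,s8}.
On input q, block {s1,s4,s9} splits into {s1,s9} and {s4}.
On input p, block {s2,s3,s5,s6,s7,s8} splits into {s3,s5,s6,s7,s8} and {s2}.
Split {s3,s5,s6,s7,s8} by δ(·,p) → {s3,s5,s7} and {s6,s8}.
Refine {s3,s5,s7} on symbol q: members go to different blocks, giving {s3,s5} and {s7}.
Refine {s6,s8} on symbol p: members go to different blocks, giving {s6} and {s8}.
Stable partition: {s1,s9} | {s3,s5} | {s4} | {s2} | {s6} | {s7} | {s8} — 7 equivalence classes.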